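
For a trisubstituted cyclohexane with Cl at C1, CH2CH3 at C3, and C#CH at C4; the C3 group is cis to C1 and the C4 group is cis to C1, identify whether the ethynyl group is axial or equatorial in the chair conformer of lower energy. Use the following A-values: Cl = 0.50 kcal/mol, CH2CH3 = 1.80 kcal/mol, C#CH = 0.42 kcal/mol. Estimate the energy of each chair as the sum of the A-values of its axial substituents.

Chair I (chloro axial, ethyl axial, ethynyl equatorial): E = 2.30 kcal/mol.
Chair II (chloro equatorial, ethyl equatorial, ethynyl axial): E = 0.42 kcal/mol.
Chair II is the more stable (lower-energy) conformer, and in that chair the ethynyl group is axial.

axial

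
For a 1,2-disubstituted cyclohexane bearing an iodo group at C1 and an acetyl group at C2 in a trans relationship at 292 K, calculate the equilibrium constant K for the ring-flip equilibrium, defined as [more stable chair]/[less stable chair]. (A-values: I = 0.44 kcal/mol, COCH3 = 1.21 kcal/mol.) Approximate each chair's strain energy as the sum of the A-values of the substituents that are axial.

K ≈ 17.2

C1 and C2 have opposite parity, so for the trans isomer the two substituents are e,e in one chair and a,a in the other.
Chair I (iodo axial, acetyl axial): E = 1.65 kcal/mol; chair II (iodo equatorial, acetyl equatorial): E = 0.00 kcal/mol.
ΔG = 1.65 kcal/mol between the two chairs.
K = exp(ΔG/RT) with R = 1.987×10⁻³ kcal mol⁻¹ K⁻¹ and T = 292 K gives K ≈ 17.2.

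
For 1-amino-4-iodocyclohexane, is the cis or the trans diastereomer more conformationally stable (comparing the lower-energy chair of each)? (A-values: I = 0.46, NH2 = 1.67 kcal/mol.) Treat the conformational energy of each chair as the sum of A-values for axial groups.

trans

At 1,4 positions (parity opposite): cis → (a,e or e,a); trans → (e,e or a,a).
Best chair for cis: E = 0.46 kcal/mol; best chair for trans: E = 0.00 kcal/mol.
The trans isomer is lower by 0.46 kcal/mol.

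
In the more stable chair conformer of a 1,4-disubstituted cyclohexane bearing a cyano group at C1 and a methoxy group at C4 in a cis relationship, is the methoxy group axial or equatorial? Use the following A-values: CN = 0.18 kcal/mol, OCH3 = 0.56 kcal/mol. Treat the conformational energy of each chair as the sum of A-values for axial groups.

equatorial

C1 and C4 have opposite parity, so for the cis isomer the two substituents are one axial and one equatorial in each chair.
Chair I (cyano axial, methoxy equatorial): E = 0.18 kcal/mol.
Chair II (cyano equatorial, methoxy axial): E = 0.56 kcal/mol.
Chair I is the more stable (lower-energy) conformer, and in that chair the methoxy group is equatorial.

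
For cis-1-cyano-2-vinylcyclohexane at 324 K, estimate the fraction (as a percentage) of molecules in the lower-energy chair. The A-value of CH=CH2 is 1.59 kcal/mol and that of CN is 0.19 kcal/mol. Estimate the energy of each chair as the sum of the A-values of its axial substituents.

89.8%

C1 and C2 have opposite parity, so for the cis isomer the two substituents are one axial and one equatorial in each chair.
Chair I (vinyl axial, cyano equatorial): E = 1.59 kcal/mol; chair II (vinyl equatorial, cyano axial): E = 0.19 kcal/mol.
ΔG = 1.40 kcal/mol between the two chairs.
K = exp(ΔG/RT) with R = 1.987×10⁻³ kcal mol⁻¹ K⁻¹ and T = 324 K gives K ≈ 8.8.
Fraction in the lower-energy chair = K/(K+1) = 89.8%.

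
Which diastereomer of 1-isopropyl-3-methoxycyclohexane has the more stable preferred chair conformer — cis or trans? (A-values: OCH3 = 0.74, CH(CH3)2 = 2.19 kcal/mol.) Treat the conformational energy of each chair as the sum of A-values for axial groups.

At 1,3 positions (parity same): cis → (e,e or a,a); trans → (a,e or e,a).
Best chair for cis: E = 0.00 kcal/mol; best chair for trans: E = 0.74 kcal/mol.
The cis isomer is lower by 0.74 kcal/mol.

cis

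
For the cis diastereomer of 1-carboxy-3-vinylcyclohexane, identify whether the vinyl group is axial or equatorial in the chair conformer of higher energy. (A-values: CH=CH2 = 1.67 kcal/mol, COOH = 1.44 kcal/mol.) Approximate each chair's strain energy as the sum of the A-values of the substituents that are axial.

axial

C1 and C3 have the same parity, so for the cis isomer the two substituents are e,e in one chair and a,a in the other.
Chair I (vinyl axial, carboxyl axial): E = 3.11 kcal/mol.
Chair II (vinyl equatorial, carboxyl equatorial): E = 0.00 kcal/mol.
Chair I is the less stable (higher-energy) conformer, and in that chair the vinyl group is axial.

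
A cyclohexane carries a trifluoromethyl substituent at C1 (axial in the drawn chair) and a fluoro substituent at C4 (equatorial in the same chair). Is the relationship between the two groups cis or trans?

cis

C1 and C4 have opposite parity, so their axial bonds point in opposite directions.
With opposite-parity carbons, two substituents on the same face are one axial and one equatorial; opposite faces give both axial or both equatorial.
Here the groups are axial/equatorial → same face → cis.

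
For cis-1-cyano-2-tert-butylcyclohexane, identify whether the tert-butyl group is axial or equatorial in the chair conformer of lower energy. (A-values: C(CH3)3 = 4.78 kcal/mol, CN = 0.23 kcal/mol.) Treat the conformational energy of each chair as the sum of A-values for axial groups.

C1 and C2 have opposite parity, so for the cis isomer the two substituents are one axial and one equatorial in each chair.
Chair I (tert-butyl axial, cyano equatorial): E = 4.78 kcal/mol.
Chair II (tert-butyl equatorial, cyano axial): E = 0.23 kcal/mol.
Chair II is the more stable (lower-energy) conformer, and in that chair the tert-butyl group is equatorial.

equatorial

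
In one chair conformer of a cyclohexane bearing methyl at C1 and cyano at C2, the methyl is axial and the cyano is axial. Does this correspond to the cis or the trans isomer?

C1 and C2 have opposite parity, so their axial bonds point in opposite directions.
With opposite-parity carbons, two substituents on the same face are one axial and one equatorial; opposite faces give both axial or both equatorial.
Here the groups are axial/axial → opposite face → trans.

trans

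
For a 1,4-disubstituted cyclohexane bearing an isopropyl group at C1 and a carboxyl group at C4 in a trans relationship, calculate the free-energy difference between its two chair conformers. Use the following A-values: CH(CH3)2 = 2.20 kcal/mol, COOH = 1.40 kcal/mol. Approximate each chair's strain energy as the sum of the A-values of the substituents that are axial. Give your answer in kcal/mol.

C1 and C4 have opposite parity, so for the trans isomer the two substituents are e,e in one chair and a,a in the other.
Chair I (isopropyl axial, carboxyl axial): E = 3.60 kcal/mol.
Chair II (isopropyl equatorial, carboxyl equatorial): E = 0.00 kcal/mol.
ΔE = 3.60 − 0.00 = 3.60 kcal/mol; chair II is more stable.

3.60 kcal/mol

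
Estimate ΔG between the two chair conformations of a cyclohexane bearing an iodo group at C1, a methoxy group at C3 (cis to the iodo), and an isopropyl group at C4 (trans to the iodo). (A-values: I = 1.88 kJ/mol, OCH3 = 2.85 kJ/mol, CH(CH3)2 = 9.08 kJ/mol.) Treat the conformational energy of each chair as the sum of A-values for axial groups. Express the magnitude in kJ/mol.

Chair I (iodo axial, methoxy axial, isopropyl axial): E = 13.81 kJ/mol.
Chair II (iodo equatorial, methoxy equatorial, isopropyl equatorial): E = 0.00 kJ/mol.
ΔE = 13.81 − 0.00 = 13.81 kJ/mol; chair II is more stable.

13.81 kJ/mol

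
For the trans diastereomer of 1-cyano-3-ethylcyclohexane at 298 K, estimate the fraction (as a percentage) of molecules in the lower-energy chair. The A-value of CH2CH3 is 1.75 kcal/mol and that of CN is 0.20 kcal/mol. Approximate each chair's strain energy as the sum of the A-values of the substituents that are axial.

C1 and C3 have the same parity, so for the trans isomer the two substituents are one axial and one equatorial in each chair.
Chair I (ethyl axial, cyano equatorial): E = 1.75 kcal/mol; chair II (ethyl equatorial, cyano axial): E = 0.20 kcal/mol.
ΔG = 1.55 kcal/mol between the two chairs.
K = exp(ΔG/RT) with R = 1.987×10⁻³ kcal mol⁻¹ K⁻¹ and T = 298 K gives K ≈ 13.7.
Fraction in the lower-energy chair = K/(K+1) = 93.2%.

93.2%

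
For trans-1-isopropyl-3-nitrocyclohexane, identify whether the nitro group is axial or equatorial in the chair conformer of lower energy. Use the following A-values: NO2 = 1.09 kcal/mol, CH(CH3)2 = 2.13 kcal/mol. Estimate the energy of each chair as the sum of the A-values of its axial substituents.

C1 and C3 have the same parity, so for the trans isomer the two substituents are one axial and one equatorial in each chair.
Chair I (nitro axial, isopropyl equatorial): E = 1.09 kcal/mol.
Chair II (nitro equatorial, isopropyl axial): E = 2.13 kcal/mol.
Chair I is the more stable (lower-energy) conformer, and in that chair the nitro group is axial.

axial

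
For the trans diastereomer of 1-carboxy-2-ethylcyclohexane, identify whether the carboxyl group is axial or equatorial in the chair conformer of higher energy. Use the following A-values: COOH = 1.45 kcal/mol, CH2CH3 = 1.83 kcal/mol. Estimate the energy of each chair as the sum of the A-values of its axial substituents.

C1 and C2 have opposite parity, so for the trans isomer the two substituents are e,e in one chair and a,a in the other.
Chair I (carboxyl axial, ethyl axial): E = 3.28 kcal/mol.
Chair II (carboxyl equatorial, ethyl equatorial): E = 0.00 kcal/mol.
Chair I is the less stable (higher-energy) conformer, and in that chair the carboxyl group is axial.

axial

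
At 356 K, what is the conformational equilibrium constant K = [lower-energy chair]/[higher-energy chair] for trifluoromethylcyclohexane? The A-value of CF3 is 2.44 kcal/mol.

One chair has the trifluoromethyl group axial (E = 2.44 kcal/mol) and the other has it equatorial (E = 0).
ΔG = 2.44 kcal/mol between the two chairs.
K = exp(ΔG/RT) with R = 1.987×10⁻³ kcal mol⁻¹ K⁻¹ and T = 356 K gives K ≈ 31.5.

K ≈ 31.5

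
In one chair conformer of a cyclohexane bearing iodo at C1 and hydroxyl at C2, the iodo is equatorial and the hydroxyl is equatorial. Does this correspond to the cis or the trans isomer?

C1 and C2 have opposite parity, so their axial bonds point in opposite directions.
With opposite-parity carbons, two substituents on the same face are one axial and one equatorial; opposite faces give both axial or both equatorial.
Here the groups are equatorial/equatorial → opposite face → trans.

trans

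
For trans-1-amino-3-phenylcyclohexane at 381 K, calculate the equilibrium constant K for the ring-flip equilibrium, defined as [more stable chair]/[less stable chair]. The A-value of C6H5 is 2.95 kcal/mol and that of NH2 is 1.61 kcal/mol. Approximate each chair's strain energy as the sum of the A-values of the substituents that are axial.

C1 and C3 have the same parity, so for the trans isomer the two substituents are one axial and one equatorial in each chair.
Chair I (phenyl axial, amino equatorial): E = 2.95 kcal/mol; chair II (phenyl equatorial, amino axial): E = 1.61 kcal/mol.
ΔG = 1.34 kcal/mol between the two chairs.
K = exp(ΔG/RT) with R = 1.987×10⁻³ kcal mol⁻¹ K⁻¹ and T = 381 K gives K ≈ 5.87.

K ≈ 5.87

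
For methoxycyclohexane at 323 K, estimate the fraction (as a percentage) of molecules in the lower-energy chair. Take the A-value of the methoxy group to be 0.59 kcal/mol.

71.5%

One chair has the methoxy group axial (E = 0.59 kcal/mol) and the other has it equatorial (E = 0).
ΔG = 0.59 kcal/mol between the two chairs.
K = exp(ΔG/RT) with R = 1.987×10⁻³ kcal mol⁻¹ K⁻¹ and T = 323 K gives K ≈ 2.51.
Fraction in the lower-energy chair = K/(K+1) = 71.5%.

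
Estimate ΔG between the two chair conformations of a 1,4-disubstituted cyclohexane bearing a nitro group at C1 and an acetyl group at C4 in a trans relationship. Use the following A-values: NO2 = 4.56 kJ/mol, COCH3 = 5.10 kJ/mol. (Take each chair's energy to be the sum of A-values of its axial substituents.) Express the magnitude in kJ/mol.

C1 and C4 have opposite parity, so for the trans isomer the two substituents are e,e in one chair and a,a in the other.
Chair I (nitro axial, acetyl axial): E = 9.66 kJ/mol.
Chair II (nitro equatorial, acetyl equatorial): E = 0.00 kJ/mol.
ΔE = 9.66 − 0.00 = 9.66 kJ/mol; chair II is more stable.

9.66 kJ/mol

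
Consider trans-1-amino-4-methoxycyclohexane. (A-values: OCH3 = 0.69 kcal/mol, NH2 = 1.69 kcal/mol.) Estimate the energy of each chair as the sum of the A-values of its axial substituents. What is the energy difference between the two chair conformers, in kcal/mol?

2.38 kcal/mol

C1 and C4 have opposite parity, so for the trans isomer the two substituents are e,e in one chair and a,a in the other.
Chair I (methoxy axial, amino axial): E = 2.38 kcal/mol.
Chair II (methoxy equatorial, amino equatorial): E = 0.00 kcal/mol.
ΔE = 2.38 − 0.00 = 2.38 kcal/mol; chair II is more stable.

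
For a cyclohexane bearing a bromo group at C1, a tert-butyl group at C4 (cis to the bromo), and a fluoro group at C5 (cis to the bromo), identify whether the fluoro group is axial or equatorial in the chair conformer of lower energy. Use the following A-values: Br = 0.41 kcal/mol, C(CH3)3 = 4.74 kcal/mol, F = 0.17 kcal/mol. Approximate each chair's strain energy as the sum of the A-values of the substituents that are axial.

axial

Chair I (bromo axial, tert-butyl equatorial, fluoro axial): E = 0.58 kcal/mol.
Chair II (bromo equatorial, tert-butyl axial, fluoro equatorial): E = 4.74 kcal/mol.
Chair I is the more stable (lower-energy) conformer, and in that chair the fluoro group is axial.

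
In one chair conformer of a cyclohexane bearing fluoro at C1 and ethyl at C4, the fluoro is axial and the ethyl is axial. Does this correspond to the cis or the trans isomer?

C1 and C4 have opposite parity, so their axial bonds point in opposite directions.
With opposite-parity carbons, two substituents on the same face are one axial and one equatorial; opposite faces give both axial or both equatorial.
Here the groups are axial/axial → opposite face → trans.

trans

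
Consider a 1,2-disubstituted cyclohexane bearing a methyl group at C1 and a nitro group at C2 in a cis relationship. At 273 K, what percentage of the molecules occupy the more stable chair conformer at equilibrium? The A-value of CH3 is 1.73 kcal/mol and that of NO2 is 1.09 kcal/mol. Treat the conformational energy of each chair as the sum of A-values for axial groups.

76.5%

C1 and C2 have opposite parity, so for the cis isomer the two substituents are one axial and one equatorial in each chair.
Chair I (methyl axial, nitro equatorial): E = 1.73 kcal/mol; chair II (methyl equatorial, nitro axial): E = 1.09 kcal/mol.
ΔG = 0.64 kcal/mol between the two chairs.
K = exp(ΔG/RT) with R = 1.987×10⁻³ kcal mol⁻¹ K⁻¹ and T = 273 K gives K ≈ 3.25.
Fraction in the lower-energy chair = K/(K+1) = 76.5%.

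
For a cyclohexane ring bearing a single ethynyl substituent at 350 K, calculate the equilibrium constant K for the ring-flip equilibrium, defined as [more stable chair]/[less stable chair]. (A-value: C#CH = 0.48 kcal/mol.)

One chair has the ethynyl group axial (E = 0.48 kcal/mol) and the other has it equatorial (E = 0).
ΔG = 0.48 kcal/mol between the two chairs.
K = exp(ΔG/RT) with R = 1.987×10⁻³ kcal mol⁻¹ K⁻¹ and T = 350 K gives K ≈ 1.99.

K ≈ 1.99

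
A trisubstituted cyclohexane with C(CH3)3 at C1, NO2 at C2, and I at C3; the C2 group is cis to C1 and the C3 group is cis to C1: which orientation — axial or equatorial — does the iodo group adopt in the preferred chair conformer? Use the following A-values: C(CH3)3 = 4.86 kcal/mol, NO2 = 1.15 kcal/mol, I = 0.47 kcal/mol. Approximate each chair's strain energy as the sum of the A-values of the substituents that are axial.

Chair I (tert-butyl axial, nitro equatorial, iodo axial): E = 5.33 kcal/mol.
Chair II (tert-butyl equatorial, nitro axial, iodo equatorial): E = 1.15 kcal/mol.
Chair II is the more stable (lower-energy) conformer, and in that chair the iodo group is equatorial.

equatorial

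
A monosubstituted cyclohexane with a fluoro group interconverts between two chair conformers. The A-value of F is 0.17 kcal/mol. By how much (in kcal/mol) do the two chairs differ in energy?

0.17 kcal/mol

A monosubstituted cyclohexane has one chair with the fluoro group axial (E = A = 0.17 kcal/mol) and one with it equatorial (E = 0).
ΔE = 0.17 − 0 = 0.17 kcal/mol.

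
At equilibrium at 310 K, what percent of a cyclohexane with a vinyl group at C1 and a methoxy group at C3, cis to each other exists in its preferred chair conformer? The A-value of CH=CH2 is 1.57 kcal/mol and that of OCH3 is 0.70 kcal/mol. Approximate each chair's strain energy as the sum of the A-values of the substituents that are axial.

C1 and C3 have the same parity, so for the cis isomer the two substituents are e,e in one chair and a,a in the other.
Chair I (vinyl axial, methoxy axial): E = 2.27 kcal/mol; chair II (vinyl equatorial, methoxy equatorial): E = 0.00 kcal/mol.
ΔG = 2.27 kcal/mol between the two chairs.
K = exp(ΔG/RT) with R = 1.987×10⁻³ kcal mol⁻¹ K⁻¹ and T = 310 K gives K ≈ 39.9.
Fraction in the lower-energy chair = K/(K+1) = 97.6%.

97.6%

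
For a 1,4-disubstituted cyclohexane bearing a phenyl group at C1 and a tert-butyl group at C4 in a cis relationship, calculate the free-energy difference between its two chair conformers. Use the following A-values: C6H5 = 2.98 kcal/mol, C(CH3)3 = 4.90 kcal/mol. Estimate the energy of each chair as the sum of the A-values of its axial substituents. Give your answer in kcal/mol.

C1 and C4 have opposite parity, so for the cis isomer the two substituents are one axial and one equatorial in each chair.
Chair I (phenyl axial, tert-butyl equatorial): E = 2.98 kcal/mol.
Chair II (phenyl equatorial, tert-butyl axial): E = 4.90 kcal/mol.
ΔE = 4.90 − 2.98 = 1.92 kcal/mol; chair I is more stable.

1.92 kcal/mol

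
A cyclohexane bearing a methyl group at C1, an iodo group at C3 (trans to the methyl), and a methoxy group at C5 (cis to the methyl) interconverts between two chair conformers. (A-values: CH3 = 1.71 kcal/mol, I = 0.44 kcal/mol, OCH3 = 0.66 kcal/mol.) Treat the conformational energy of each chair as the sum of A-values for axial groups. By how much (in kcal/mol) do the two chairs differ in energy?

Chair I (methyl axial, iodo equatorial, methoxy axial): E = 2.37 kcal/mol.
Chair II (methyl equatorial, iodo axial, methoxy equatorial): E = 0.44 kcal/mol.
ΔE = 2.37 − 0.44 = 1.93 kcal/mol; chair II is more stable.

1.93 kcal/mol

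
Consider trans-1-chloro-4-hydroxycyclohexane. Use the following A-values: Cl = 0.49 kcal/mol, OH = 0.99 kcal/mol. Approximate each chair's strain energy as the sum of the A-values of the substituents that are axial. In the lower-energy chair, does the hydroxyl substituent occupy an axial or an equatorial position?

C1 and C4 have opposite parity, so for the trans isomer the two substituents are e,e in one chair and a,a in the other.
Chair I (chloro axial, hydroxyl axial): E = 1.48 kcal/mol.
Chair II (chloro equatorial, hydroxyl equatorial): E = 0.00 kcal/mol.
Chair II is the more stable (lower-energy) conformer, and in that chair the hydroxyl group is equatorial.

equatorial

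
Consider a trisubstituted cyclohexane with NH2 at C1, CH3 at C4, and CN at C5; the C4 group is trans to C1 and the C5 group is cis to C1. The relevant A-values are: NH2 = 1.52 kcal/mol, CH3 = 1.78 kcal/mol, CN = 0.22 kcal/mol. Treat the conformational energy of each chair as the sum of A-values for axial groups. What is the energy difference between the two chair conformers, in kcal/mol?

Chair I (amino axial, methyl axial, cyano axial): E = 3.52 kcal/mol.
Chair II (amino equatorial, methyl equatorial, cyano equatorial): E = 0.00 kcal/mol.
ΔE = 3.52 − 0.00 = 3.52 kcal/mol; chair II is more stable.

3.52 kcal/mol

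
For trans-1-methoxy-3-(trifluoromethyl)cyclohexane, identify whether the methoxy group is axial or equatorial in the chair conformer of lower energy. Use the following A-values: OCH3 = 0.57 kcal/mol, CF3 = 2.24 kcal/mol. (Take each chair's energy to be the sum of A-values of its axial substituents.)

C1 and C3 have the same parity, so for the trans isomer the two substituents are one axial and one equatorial in each chair.
Chair I (methoxy axial, trifluoromethyl equatorial): E = 0.57 kcal/mol.
Chair II (methoxy equatorial, trifluoromethyl axial): E = 2.24 kcal/mol.
Chair I is the more stable (lower-energy) conformer, and in that chair the methoxy group is axial.

axial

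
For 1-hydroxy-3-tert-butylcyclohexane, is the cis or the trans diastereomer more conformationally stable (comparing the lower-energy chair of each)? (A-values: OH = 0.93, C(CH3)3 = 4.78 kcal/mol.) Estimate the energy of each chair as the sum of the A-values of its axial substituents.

At 1,3 positions (parity same): cis → (e,e or a,a); trans → (a,e or e,a).
Best chair for cis: E = 0.00 kcal/mol; best chair for trans: E = 0.93 kcal/mol.
The cis isomer is lower by 0.93 kcal/mol.

cis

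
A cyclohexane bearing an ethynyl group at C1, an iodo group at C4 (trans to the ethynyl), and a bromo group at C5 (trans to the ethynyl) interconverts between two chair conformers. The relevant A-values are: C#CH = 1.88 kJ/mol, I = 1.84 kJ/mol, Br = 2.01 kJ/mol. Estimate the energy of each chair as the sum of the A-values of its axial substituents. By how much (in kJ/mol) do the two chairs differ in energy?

1.71 kJ/mol

Chair I (ethynyl axial, iodo axial, bromo equatorial): E = 3.72 kJ/mol.
Chair II (ethynyl equatorial, iodo equatorial, bromo axial): E = 2.01 kJ/mol.
ΔE = 3.72 − 2.01 = 1.71 kJ/mol; chair II is more stable.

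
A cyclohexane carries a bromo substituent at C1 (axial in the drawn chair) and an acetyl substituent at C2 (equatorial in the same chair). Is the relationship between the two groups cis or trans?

C1 and C2 have opposite parity, so their axial bonds point in opposite directions.
With opposite-parity carbons, two substituents on the same face are one axial and one equatorial; opposite faces give both axial or both equatorial.
Here the groups are axial/equatorial → same face → cis.

cis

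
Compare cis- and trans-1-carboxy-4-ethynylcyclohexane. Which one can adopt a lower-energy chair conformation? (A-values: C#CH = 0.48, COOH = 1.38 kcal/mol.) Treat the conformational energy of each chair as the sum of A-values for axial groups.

trans

At 1,4 positions (parity opposite): cis → (a,e or e,a); trans → (e,e or a,a).
Best chair for cis: E = 0.48 kcal/mol; best chair for trans: E = 0.00 kcal/mol.
The trans isomer is lower by 0.48 kcal/mol.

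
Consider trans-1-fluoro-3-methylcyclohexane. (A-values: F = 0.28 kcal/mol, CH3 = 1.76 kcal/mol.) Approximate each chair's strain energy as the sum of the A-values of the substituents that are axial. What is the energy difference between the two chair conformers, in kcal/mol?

1.48 kcal/mol

C1 and C3 have the same parity, so for the trans isomer the two substituents are one axial and one equatorial in each chair.
Chair I (fluoro axial, methyl equatorial): E = 0.28 kcal/mol.
Chair II (fluoro equatorial, methyl axial): E = 1.76 kcal/mol.
ΔE = 1.76 − 0.28 = 1.48 kcal/mol; chair I is more stable.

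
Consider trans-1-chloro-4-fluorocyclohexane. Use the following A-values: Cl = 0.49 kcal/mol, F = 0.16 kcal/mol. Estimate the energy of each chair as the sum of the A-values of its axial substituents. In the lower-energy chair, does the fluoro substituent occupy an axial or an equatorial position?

equatorial

C1 and C4 have opposite parity, so for the trans isomer the two substituents are e,e in one chair and a,a in the other.
Chair I (chloro axial, fluoro axial): E = 0.65 kcal/mol.
Chair II (chloro equatorial, fluoro equatorial): E = 0.00 kcal/mol.
Chair II is the more stable (lower-energy) conformer, and in that chair the fluoro group is equatorial.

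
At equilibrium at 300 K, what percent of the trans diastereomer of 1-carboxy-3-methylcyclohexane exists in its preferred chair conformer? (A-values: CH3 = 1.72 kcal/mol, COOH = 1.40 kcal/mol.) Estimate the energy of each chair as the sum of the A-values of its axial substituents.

C1 and C3 have the same parity, so for the trans isomer the two substituents are one axial and one equatorial in each chair.
Chair I (methyl axial, carboxyl equatorial): E = 1.72 kcal/mol; chair II (methyl equatorial, carboxyl axial): E = 1.40 kcal/mol.
ΔG = 0.32 kcal/mol between the two chairs.
K = exp(ΔG/RT) with R = 1.987×10⁻³ kcal mol⁻¹ K⁻¹ and T = 300 K gives K ≈ 1.71.
Fraction in the lower-energy chair = K/(K+1) = 63.1%.

63.1%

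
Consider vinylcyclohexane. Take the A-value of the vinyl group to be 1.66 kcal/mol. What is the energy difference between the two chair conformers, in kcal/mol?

1.66 kcal/mol

A monosubstituted cyclohexane has one chair with the vinyl group axial (E = A = 1.66 kcal/mol) and one with it equatorial (E = 0).
ΔE = 1.66 − 0 = 1.66 kcal/mol.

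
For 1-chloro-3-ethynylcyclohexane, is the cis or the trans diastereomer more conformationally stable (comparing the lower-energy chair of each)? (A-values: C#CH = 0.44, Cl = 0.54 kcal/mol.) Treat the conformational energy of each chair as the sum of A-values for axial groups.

At 1,3 positions (parity same): cis → (e,e or a,a); trans → (a,e or e,a).
Best chair for cis: E = 0.00 kcal/mol; best chair for trans: E = 0.44 kcal/mol.
The cis isomer is lower by 0.44 kcal/mol.

cis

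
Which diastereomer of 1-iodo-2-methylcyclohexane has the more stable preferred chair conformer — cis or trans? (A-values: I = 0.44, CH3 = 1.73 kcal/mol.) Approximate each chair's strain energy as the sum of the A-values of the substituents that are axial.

At 1,2 positions (parity opposite): cis → (a,e or e,a); trans → (e,e or a,a).
Best chair for cis: E = 0.44 kcal/mol; best chair for trans: E = 0.00 kcal/mol.
The trans isomer is lower by 0.44 kcal/mol.

trans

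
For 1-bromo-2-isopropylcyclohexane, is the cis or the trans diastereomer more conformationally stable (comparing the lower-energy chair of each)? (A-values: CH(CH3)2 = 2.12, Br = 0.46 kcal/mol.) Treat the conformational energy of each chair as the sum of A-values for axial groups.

trans

At 1,2 positions (parity opposite): cis → (a,e or e,a); trans → (e,e or a,a).
Best chair for cis: E = 0.46 kcal/mol; best chair for trans: E = 0.00 kcal/mol.
The trans isomer is lower by 0.46 kcal/mol.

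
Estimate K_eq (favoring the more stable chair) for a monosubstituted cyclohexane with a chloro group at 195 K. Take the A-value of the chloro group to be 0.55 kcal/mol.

K ≈ 4.13

One chair has the chloro group axial (E = 0.55 kcal/mol) and the other has it equatorial (E = 0).
ΔG = 0.55 kcal/mol between the two chairs.
K = exp(ΔG/RT) with R = 1.987×10⁻³ kcal mol⁻¹ K⁻¹ and T = 195 K gives K ≈ 4.13.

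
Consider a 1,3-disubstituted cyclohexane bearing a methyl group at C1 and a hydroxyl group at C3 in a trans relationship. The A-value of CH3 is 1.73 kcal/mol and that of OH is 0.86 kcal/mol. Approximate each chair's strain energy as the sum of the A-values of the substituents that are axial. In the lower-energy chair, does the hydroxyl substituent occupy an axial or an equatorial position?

axial

C1 and C3 have the same parity, so for the trans isomer the two substituents are one axial and one equatorial in each chair.
Chair I (methyl axial, hydroxyl equatorial): E = 1.73 kcal/mol.
Chair II (methyl equatorial, hydroxyl axial): E = 0.86 kcal/mol.
Chair II is the more stable (lower-energy) conformer, and in that chair the hydroxyl group is axial.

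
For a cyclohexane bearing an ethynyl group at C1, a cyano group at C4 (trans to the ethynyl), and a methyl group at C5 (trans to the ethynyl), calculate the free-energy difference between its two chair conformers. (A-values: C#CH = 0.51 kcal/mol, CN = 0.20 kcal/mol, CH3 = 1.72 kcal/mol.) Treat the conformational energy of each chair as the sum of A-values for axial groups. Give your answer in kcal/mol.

Chair I (ethynyl axial, cyano axial, methyl equatorial): E = 0.71 kcal/mol.
Chair II (ethynyl equatorial, cyano equatorial, methyl axial): E = 1.72 kcal/mol.
ΔE = 1.72 − 0.71 = 1.01 kcal/mol; chair I is more stable.

1.01 kcal/mol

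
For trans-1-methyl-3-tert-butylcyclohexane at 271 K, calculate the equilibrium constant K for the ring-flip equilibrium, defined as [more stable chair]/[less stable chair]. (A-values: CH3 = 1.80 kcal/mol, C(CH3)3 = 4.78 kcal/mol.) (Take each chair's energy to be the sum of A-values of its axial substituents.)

K ≈ 253

C1 and C3 have the same parity, so for the trans isomer the two substituents are one axial and one equatorial in each chair.
Chair I (methyl axial, tert-butyl equatorial): E = 1.80 kcal/mol; chair II (methyl equatorial, tert-butyl axial): E = 4.78 kcal/mol.
ΔG = 2.98 kcal/mol between the two chairs.
K = exp(ΔG/RT) with R = 1.987×10⁻³ kcal mol⁻¹ K⁻¹ and T = 271 K gives K ≈ 253.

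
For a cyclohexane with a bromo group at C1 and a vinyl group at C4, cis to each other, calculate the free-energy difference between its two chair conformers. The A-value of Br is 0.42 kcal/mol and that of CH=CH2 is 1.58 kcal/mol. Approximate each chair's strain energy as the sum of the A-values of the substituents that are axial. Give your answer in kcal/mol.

1.16 kcal/mol

C1 and C4 have opposite parity, so for the cis isomer the two substituents are one axial and one equatorial in each chair.
Chair I (bromo axial, vinyl equatorial): E = 0.42 kcal/mol.
Chair II (bromo equatorial, vinyl axial): E = 1.58 kcal/mol.
ΔE = 1.58 − 0.42 = 1.16 kcal/mol; chair I is more stable.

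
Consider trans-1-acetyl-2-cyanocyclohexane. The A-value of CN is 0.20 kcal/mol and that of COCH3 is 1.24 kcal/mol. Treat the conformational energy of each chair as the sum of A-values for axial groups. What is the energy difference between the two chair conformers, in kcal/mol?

C1 and C2 have opposite parity, so for the trans isomer the two substituents are e,e in one chair and a,a in the other.
Chair I (cyano axial, acetyl axial): E = 1.44 kcal/mol.
Chair II (cyano equatorial, acetyl equatorial): E = 0.00 kcal/mol.
ΔE = 1.44 − 0.00 = 1.44 kcal/mol; chair II is more stable.

1.44 kcal/mol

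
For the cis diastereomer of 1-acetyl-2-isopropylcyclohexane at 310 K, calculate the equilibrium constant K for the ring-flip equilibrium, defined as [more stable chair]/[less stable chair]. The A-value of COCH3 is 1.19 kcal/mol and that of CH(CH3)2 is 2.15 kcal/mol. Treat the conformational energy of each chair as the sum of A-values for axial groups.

K ≈ 4.75

C1 and C2 have opposite parity, so for the cis isomer the two substituents are one axial and one equatorial in each chair.
Chair I (acetyl axial, isopropyl equatorial): E = 1.19 kcal/mol; chair II (acetyl equatorial, isopropyl axial): E = 2.15 kcal/mol.
ΔG = 0.96 kcal/mol between the two chairs.
K = exp(ΔG/RT) with R = 1.987×10⁻³ kcal mol⁻¹ K⁻¹ and T = 310 K gives K ≈ 4.75.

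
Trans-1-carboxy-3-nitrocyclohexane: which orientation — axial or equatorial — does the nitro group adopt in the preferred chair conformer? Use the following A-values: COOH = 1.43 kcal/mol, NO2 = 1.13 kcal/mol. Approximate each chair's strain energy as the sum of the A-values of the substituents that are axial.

C1 and C3 have the same parity, so for the trans isomer the two substituents are one axial and one equatorial in each chair.
Chair I (carboxyl axial, nitro equatorial): E = 1.43 kcal/mol.
Chair II (carboxyl equatorial, nitro axial): E = 1.13 kcal/mol.
Chair II is the more stable (lower-energy) conformer, and in that chair the nitro group is axial.

axial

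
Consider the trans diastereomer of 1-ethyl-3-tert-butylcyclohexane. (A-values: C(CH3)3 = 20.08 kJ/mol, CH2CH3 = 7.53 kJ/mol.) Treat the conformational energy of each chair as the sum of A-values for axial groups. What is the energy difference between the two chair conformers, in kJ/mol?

12.55 kJ/mol

C1 and C3 have the same parity, so for the trans isomer the two substituents are one axial and one equatorial in each chair.
Chair I (tert-butyl axial, ethyl equatorial): E = 20.08 kJ/mol.
Chair II (tert-butyl equatorial, ethyl axial): E = 7.53 kJ/mol.
ΔE = 20.08 − 7.53 = 12.55 kJ/mol; chair II is more stable.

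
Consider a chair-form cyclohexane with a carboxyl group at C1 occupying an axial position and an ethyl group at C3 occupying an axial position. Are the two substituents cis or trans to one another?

cis

C1 and C3 have the same parity, so their axial bonds point in the same direction.
With same-parity carbons, two substituents on the same face are both axial or both equatorial; opposite faces give one of each.
Here the groups are axial/axial → same face → cis.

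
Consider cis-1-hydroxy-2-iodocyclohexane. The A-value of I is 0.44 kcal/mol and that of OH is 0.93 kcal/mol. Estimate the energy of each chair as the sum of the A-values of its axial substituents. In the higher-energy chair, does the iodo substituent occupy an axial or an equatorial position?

equatorial

C1 and C2 have opposite parity, so for the cis isomer the two substituents are one axial and one equatorial in each chair.
Chair I (iodo axial, hydroxyl equatorial): E = 0.44 kcal/mol.
Chair II (iodo equatorial, hydroxyl axial): E = 0.93 kcal/mol.
Chair II is the less stable (higher-energy) conformer, and in that chair the iodo group is equatorial.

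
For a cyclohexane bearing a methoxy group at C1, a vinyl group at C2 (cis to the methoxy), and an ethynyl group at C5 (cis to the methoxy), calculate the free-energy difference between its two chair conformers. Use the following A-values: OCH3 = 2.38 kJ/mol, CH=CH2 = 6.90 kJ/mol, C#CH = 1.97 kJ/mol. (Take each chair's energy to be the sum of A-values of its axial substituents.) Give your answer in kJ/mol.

2.55 kJ/mol

Chair I (methoxy axial, vinyl equatorial, ethynyl axial): E = 4.35 kJ/mol.
Chair II (methoxy equatorial, vinyl axial, ethynyl equatorial): E = 6.90 kJ/mol.
ΔE = 6.90 − 4.35 = 2.55 kJ/mol; chair I is more stable.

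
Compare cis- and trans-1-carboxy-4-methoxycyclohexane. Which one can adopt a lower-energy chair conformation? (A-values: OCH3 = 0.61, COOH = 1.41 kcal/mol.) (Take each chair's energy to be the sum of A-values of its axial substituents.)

At 1,4 positions (parity opposite): cis → (a,e or e,a); trans → (e,e or a,a).
Best chair for cis: E = 0.61 kcal/mol; best chair for trans: E = 0.00 kcal/mol.
The trans isomer is lower by 0.61 kcal/mol.

trans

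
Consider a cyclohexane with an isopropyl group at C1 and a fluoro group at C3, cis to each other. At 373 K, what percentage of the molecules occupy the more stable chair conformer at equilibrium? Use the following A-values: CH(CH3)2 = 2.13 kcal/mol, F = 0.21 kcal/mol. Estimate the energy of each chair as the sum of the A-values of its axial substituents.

95.9%

C1 and C3 have the same parity, so for the cis isomer the two substituents are e,e in one chair and a,a in the other.
Chair I (isopropyl axial, fluoro axial): E = 2.34 kcal/mol; chair II (isopropyl equatorial, fluoro equatorial): E = 0.00 kcal/mol.
ΔG = 2.34 kcal/mol between the two chairs.
K = exp(ΔG/RT) with R = 1.987×10⁻³ kcal mol⁻¹ K⁻¹ and T = 373 K gives K ≈ 23.5.
Fraction in the lower-energy chair = K/(K+1) = 95.9%.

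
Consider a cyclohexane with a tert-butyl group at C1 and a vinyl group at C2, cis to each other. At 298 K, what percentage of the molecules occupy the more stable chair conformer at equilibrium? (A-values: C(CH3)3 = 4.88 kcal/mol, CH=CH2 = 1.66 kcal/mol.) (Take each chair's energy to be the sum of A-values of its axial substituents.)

99.6%

C1 and C2 have opposite parity, so for the cis isomer the two substituents are one axial and one equatorial in each chair.
Chair I (tert-butyl axial, vinyl equatorial): E = 4.88 kcal/mol; chair II (tert-butyl equatorial, vinyl axial): E = 1.66 kcal/mol.
ΔG = 3.22 kcal/mol between the two chairs.
K = exp(ΔG/RT) with R = 1.987×10⁻³ kcal mol⁻¹ K⁻¹ and T = 298 K gives K ≈ 230.
Fraction in the lower-energy chair = K/(K+1) = 99.6%.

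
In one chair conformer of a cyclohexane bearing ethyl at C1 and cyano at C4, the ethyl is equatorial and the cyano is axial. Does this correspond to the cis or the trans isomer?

C1 and C4 have opposite parity, so their axial bonds point in opposite directions.
With opposite-parity carbons, two substituents on the same face are one axial and one equatorial; opposite faces give both axial or both equatorial.
Here the groups are equatorial/axial → same face → cis.

cis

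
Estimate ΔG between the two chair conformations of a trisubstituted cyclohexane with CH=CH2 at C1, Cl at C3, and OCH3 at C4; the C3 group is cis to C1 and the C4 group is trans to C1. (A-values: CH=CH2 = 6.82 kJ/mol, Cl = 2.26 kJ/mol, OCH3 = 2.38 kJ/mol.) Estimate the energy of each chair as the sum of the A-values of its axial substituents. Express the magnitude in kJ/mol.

Chair I (vinyl axial, chloro axial, methoxy axial): E = 11.46 kJ/mol.
Chair II (vinyl equatorial, chloro equatorial, methoxy equatorial): E = 0.00 kJ/mol.
ΔE = 11.46 − 0.00 = 11.46 kJ/mol; chair II is more stable.

11.46 kJ/mol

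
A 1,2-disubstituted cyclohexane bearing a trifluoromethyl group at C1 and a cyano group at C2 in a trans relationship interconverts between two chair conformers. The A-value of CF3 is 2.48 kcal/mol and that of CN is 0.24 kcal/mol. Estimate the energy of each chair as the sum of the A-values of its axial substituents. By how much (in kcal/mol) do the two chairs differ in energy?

C1 and C2 have opposite parity, so for the trans isomer the two substituents are e,e in one chair and a,a in the other.
Chair I (trifluoromethyl axial, cyano axial): E = 2.72 kcal/mol.
Chair II (trifluoromethyl equatorial, cyano equatorial): E = 0.00 kcal/mol.
ΔE = 2.72 − 0.00 = 2.72 kcal/mol; chair II is more stable.

2.72 kcal/mol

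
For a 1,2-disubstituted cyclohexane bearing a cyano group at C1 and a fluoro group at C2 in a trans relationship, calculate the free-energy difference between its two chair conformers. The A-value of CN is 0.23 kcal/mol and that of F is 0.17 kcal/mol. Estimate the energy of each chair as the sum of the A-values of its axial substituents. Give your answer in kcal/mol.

0.40 kcal/mol

C1 and C2 have opposite parity, so for the trans isomer the two substituents are e,e in one chair and a,a in the other.
Chair I (cyano axial, fluoro axial): E = 0.40 kcal/mol.
Chair II (cyano equatorial, fluoro equatorial): E = 0.00 kcal/mol.
ΔE = 0.40 − 0.00 = 0.40 kcal/mol; chair II is more stable.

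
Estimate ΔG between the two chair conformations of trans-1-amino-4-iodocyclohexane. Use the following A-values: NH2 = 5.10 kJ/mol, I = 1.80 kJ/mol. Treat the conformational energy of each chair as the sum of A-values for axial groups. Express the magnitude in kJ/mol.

C1 and C4 have opposite parity, so for the trans isomer the two substituents are e,e in one chair and a,a in the other.
Chair I (amino axial, iodo axial): E = 6.90 kJ/mol.
Chair II (amino equatorial, iodo equatorial): E = 0.00 kJ/mol.
ΔE = 6.90 − 0.00 = 6.90 kJ/mol; chair II is more stable.

6.90 kJ/mol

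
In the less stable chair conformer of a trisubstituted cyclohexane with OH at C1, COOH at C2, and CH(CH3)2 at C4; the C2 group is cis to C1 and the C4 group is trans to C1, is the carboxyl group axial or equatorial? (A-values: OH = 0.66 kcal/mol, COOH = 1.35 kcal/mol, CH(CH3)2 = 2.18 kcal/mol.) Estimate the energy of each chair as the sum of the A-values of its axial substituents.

Chair I (hydroxyl axial, carboxyl equatorial, isopropyl axial): E = 2.84 kcal/mol.
Chair II (hydroxyl equatorial, carboxyl axial, isopropyl equatorial): E = 1.35 kcal/mol.
Chair I is the less stable (higher-energy) conformer, and in that chair the carboxyl group is equatorial.

equatorial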